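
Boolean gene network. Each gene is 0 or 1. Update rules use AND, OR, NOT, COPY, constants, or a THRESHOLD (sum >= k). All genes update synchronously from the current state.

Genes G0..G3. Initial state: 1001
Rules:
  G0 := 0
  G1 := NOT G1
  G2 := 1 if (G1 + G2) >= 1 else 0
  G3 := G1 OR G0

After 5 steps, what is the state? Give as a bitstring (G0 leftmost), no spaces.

Step 1: G0=0(const) G1=NOT G1=NOT 0=1 G2=(0+0>=1)=0 G3=G1|G0=0|1=1 -> 0101
Step 2: G0=0(const) G1=NOT G1=NOT 1=0 G2=(1+0>=1)=1 G3=G1|G0=1|0=1 -> 0011
Step 3: G0=0(const) G1=NOT G1=NOT 0=1 G2=(0+1>=1)=1 G3=G1|G0=0|0=0 -> 0110
Step 4: G0=0(const) G1=NOT G1=NOT 1=0 G2=(1+1>=1)=1 G3=G1|G0=1|0=1 -> 0011
Step 5: G0=0(const) G1=NOT G1=NOT 0=1 G2=(0+1>=1)=1 G3=G1|G0=0|0=0 -> 0110

0110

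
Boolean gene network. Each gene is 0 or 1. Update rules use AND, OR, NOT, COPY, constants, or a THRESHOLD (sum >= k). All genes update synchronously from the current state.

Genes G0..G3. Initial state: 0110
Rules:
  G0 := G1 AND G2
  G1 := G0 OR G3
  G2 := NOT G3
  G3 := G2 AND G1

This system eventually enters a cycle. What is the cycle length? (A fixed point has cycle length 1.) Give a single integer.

Answer: 1

Derivation:
Step 0: 0110
Step 1: G0=G1&G2=1&1=1 G1=G0|G3=0|0=0 G2=NOT G3=NOT 0=1 G3=G2&G1=1&1=1 -> 1011
Step 2: G0=G1&G2=0&1=0 G1=G0|G3=1|1=1 G2=NOT G3=NOT 1=0 G3=G2&G1=1&0=0 -> 0100
Step 3: G0=G1&G2=1&0=0 G1=G0|G3=0|0=0 G2=NOT G3=NOT 0=1 G3=G2&G1=0&1=0 -> 0010
Step 4: G0=G1&G2=0&1=0 G1=G0|G3=0|0=0 G2=NOT G3=NOT 0=1 G3=G2&G1=1&0=0 -> 0010
State from step 4 equals state from step 3 -> cycle length 1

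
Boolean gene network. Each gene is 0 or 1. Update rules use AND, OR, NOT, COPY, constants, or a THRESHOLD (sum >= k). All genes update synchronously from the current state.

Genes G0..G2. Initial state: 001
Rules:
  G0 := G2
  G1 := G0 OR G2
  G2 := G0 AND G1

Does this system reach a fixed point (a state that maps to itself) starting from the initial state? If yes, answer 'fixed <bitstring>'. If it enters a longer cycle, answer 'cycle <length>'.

Step 0: 001
Step 1: G0=G2=1 G1=G0|G2=0|1=1 G2=G0&G1=0&0=0 -> 110
Step 2: G0=G2=0 G1=G0|G2=1|0=1 G2=G0&G1=1&1=1 -> 011
Step 3: G0=G2=1 G1=G0|G2=0|1=1 G2=G0&G1=0&1=0 -> 110
Cycle of length 2 starting at step 1 -> no fixed point

Answer: cycle 2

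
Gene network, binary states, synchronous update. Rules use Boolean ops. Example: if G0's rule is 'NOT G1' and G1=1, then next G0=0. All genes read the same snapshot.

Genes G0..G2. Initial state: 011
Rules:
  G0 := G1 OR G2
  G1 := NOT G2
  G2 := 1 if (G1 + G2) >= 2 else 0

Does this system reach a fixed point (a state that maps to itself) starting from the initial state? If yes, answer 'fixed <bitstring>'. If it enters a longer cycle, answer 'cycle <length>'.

Answer: fixed 110

Derivation:
Step 0: 011
Step 1: G0=G1|G2=1|1=1 G1=NOT G2=NOT 1=0 G2=(1+1>=2)=1 -> 101
Step 2: G0=G1|G2=0|1=1 G1=NOT G2=NOT 1=0 G2=(0+1>=2)=0 -> 100
Step 3: G0=G1|G2=0|0=0 G1=NOT G2=NOT 0=1 G2=(0+0>=2)=0 -> 010
Step 4: G0=G1|G2=1|0=1 G1=NOT G2=NOT 0=1 G2=(1+0>=2)=0 -> 110
Step 5: G0=G1|G2=1|0=1 G1=NOT G2=NOT 0=1 G2=(1+0>=2)=0 -> 110
Fixed point reached at step 4: 110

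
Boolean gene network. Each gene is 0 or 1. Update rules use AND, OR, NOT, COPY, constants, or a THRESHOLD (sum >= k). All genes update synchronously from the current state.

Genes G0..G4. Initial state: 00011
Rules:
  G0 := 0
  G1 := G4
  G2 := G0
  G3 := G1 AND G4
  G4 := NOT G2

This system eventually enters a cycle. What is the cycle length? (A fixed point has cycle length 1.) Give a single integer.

Answer: 1

Derivation:
Step 0: 00011
Step 1: G0=0(const) G1=G4=1 G2=G0=0 G3=G1&G4=0&1=0 G4=NOT G2=NOT 0=1 -> 01001
Step 2: G0=0(const) G1=G4=1 G2=G0=0 G3=G1&G4=1&1=1 G4=NOT G2=NOT 0=1 -> 01011
Step 3: G0=0(const) G1=G4=1 G2=G0=0 G3=G1&G4=1&1=1 G4=NOT G2=NOT 0=1 -> 01011
State from step 3 equals state from step 2 -> cycle length 1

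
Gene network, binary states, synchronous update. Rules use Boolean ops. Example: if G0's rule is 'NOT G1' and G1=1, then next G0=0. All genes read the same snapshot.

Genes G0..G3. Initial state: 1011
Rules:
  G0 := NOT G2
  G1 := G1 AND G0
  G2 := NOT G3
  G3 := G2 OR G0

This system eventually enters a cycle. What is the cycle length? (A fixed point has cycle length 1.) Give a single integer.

Answer: 3

Derivation:
Step 0: 1011
Step 1: G0=NOT G2=NOT 1=0 G1=G1&G0=0&1=0 G2=NOT G3=NOT 1=0 G3=G2|G0=1|1=1 -> 0001
Step 2: G0=NOT G2=NOT 0=1 G1=G1&G0=0&0=0 G2=NOT G3=NOT 1=0 G3=G2|G0=0|0=0 -> 1000
Step 3: G0=NOT G2=NOT 0=1 G1=G1&G0=0&1=0 G2=NOT G3=NOT 0=1 G3=G2|G0=0|1=1 -> 1011
State from step 3 equals state from step 0 -> cycle length 3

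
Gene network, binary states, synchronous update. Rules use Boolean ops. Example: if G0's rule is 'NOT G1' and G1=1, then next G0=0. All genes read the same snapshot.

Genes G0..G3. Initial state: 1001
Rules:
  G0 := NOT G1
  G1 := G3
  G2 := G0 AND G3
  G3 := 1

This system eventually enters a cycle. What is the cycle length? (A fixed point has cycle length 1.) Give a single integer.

Answer: 1

Derivation:
Step 0: 1001
Step 1: G0=NOT G1=NOT 0=1 G1=G3=1 G2=G0&G3=1&1=1 G3=1(const) -> 1111
Step 2: G0=NOT G1=NOT 1=0 G1=G3=1 G2=G0&G3=1&1=1 G3=1(const) -> 0111
Step 3: G0=NOT G1=NOT 1=0 G1=G3=1 G2=G0&G3=0&1=0 G3=1(const) -> 0101
Step 4: G0=NOT G1=NOT 1=0 G1=G3=1 G2=G0&G3=0&1=0 G3=1(const) -> 0101
State from step 4 equals state from step 3 -> cycle length 1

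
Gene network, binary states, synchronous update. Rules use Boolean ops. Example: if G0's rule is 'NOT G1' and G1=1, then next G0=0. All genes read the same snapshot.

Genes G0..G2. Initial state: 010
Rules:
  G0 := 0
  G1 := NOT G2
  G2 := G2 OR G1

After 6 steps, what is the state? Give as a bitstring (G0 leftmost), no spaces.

Step 1: G0=0(const) G1=NOT G2=NOT 0=1 G2=G2|G1=0|1=1 -> 011
Step 2: G0=0(const) G1=NOT G2=NOT 1=0 G2=G2|G1=1|1=1 -> 001
Step 3: G0=0(const) G1=NOT G2=NOT 1=0 G2=G2|G1=1|0=1 -> 001
Step 4: G0=0(const) G1=NOT G2=NOT 1=0 G2=G2|G1=1|0=1 -> 001
Step 5: G0=0(const) G1=NOT G2=NOT 1=0 G2=G2|G1=1|0=1 -> 001
Step 6: G0=0(const) G1=NOT G2=NOT 1=0 G2=G2|G1=1|0=1 -> 001

001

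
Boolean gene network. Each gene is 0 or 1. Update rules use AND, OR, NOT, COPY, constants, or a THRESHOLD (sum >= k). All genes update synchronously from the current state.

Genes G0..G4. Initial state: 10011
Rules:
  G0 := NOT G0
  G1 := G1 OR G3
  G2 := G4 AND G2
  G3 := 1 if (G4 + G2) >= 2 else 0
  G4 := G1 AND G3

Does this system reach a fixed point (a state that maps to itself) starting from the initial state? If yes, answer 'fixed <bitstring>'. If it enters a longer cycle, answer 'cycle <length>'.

Answer: cycle 2

Derivation:
Step 0: 10011
Step 1: G0=NOT G0=NOT 1=0 G1=G1|G3=0|1=1 G2=G4&G2=1&0=0 G3=(1+0>=2)=0 G4=G1&G3=0&1=0 -> 01000
Step 2: G0=NOT G0=NOT 0=1 G1=G1|G3=1|0=1 G2=G4&G2=0&0=0 G3=(0+0>=2)=0 G4=G1&G3=1&0=0 -> 11000
Step 3: G0=NOT G0=NOT 1=0 G1=G1|G3=1|0=1 G2=G4&G2=0&0=0 G3=(0+0>=2)=0 G4=G1&G3=1&0=0 -> 01000
Cycle of length 2 starting at step 1 -> no fixed point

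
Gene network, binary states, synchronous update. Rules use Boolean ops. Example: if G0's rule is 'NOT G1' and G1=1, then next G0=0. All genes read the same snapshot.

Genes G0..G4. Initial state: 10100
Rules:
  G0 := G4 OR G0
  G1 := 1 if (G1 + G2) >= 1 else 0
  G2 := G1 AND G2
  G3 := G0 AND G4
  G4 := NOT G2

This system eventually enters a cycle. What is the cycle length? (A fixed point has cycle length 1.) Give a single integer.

Answer: 1

Derivation:
Step 0: 10100
Step 1: G0=G4|G0=0|1=1 G1=(0+1>=1)=1 G2=G1&G2=0&1=0 G3=G0&G4=1&0=0 G4=NOT G2=NOT 1=0 -> 11000
Step 2: G0=G4|G0=0|1=1 G1=(1+0>=1)=1 G2=G1&G2=1&0=0 G3=G0&G4=1&0=0 G4=NOT G2=NOT 0=1 -> 11001
Step 3: G0=G4|G0=1|1=1 G1=(1+0>=1)=1 G2=G1&G2=1&0=0 G3=G0&G4=1&1=1 G4=NOT G2=NOT 0=1 -> 11011
Step 4: G0=G4|G0=1|1=1 G1=(1+0>=1)=1 G2=G1&G2=1&0=0 G3=G0&G4=1&1=1 G4=NOT G2=NOT 0=1 -> 11011
State from step 4 equals state from step 3 -> cycle length 1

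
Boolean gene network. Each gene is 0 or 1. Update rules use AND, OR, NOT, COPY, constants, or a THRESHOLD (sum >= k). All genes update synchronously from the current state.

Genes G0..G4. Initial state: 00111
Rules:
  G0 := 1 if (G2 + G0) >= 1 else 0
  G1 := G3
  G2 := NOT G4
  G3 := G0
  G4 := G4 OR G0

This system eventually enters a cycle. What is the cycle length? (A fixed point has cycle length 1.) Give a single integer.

Answer: 1

Derivation:
Step 0: 00111
Step 1: G0=(1+0>=1)=1 G1=G3=1 G2=NOT G4=NOT 1=0 G3=G0=0 G4=G4|G0=1|0=1 -> 11001
Step 2: G0=(0+1>=1)=1 G1=G3=0 G2=NOT G4=NOT 1=0 G3=G0=1 G4=G4|G0=1|1=1 -> 10011
Step 3: G0=(0+1>=1)=1 G1=G3=1 G2=NOT G4=NOT 1=0 G3=G0=1 G4=G4|G0=1|1=1 -> 11011
Step 4: G0=(0+1>=1)=1 G1=G3=1 G2=NOT G4=NOT 1=0 G3=G0=1 G4=G4|G0=1|1=1 -> 11011
State from step 4 equals state from step 3 -> cycle length 1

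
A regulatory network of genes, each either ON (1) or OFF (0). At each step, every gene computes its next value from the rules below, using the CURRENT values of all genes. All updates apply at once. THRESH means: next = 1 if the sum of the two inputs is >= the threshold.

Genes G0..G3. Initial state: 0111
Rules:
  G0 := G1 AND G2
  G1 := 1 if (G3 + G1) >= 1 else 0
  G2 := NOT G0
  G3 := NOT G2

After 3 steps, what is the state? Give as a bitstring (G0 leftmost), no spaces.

Step 1: G0=G1&G2=1&1=1 G1=(1+1>=1)=1 G2=NOT G0=NOT 0=1 G3=NOT G2=NOT 1=0 -> 1110
Step 2: G0=G1&G2=1&1=1 G1=(0+1>=1)=1 G2=NOT G0=NOT 1=0 G3=NOT G2=NOT 1=0 -> 1100
Step 3: G0=G1&G2=1&0=0 G1=(0+1>=1)=1 G2=NOT G0=NOT 1=0 G3=NOT G2=NOT 0=1 -> 0101

0101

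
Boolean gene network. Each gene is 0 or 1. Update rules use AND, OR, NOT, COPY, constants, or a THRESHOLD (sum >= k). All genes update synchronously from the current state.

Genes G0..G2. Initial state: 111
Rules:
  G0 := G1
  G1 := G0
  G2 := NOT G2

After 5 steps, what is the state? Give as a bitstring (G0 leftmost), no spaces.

Step 1: G0=G1=1 G1=G0=1 G2=NOT G2=NOT 1=0 -> 110
Step 2: G0=G1=1 G1=G0=1 G2=NOT G2=NOT 0=1 -> 111
Step 3: G0=G1=1 G1=G0=1 G2=NOT G2=NOT 1=0 -> 110
Step 4: G0=G1=1 G1=G0=1 G2=NOT G2=NOT 0=1 -> 111
Step 5: G0=G1=1 G1=G0=1 G2=NOT G2=NOT 1=0 -> 110

110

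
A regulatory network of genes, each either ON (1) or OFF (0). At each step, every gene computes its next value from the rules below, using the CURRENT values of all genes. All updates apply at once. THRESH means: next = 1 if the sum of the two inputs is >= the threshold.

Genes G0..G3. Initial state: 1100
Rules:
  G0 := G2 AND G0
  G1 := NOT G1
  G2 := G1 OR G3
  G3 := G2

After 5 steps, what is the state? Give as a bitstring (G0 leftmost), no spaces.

Step 1: G0=G2&G0=0&1=0 G1=NOT G1=NOT 1=0 G2=G1|G3=1|0=1 G3=G2=0 -> 0010
Step 2: G0=G2&G0=1&0=0 G1=NOT G1=NOT 0=1 G2=G1|G3=0|0=0 G3=G2=1 -> 0101
Step 3: G0=G2&G0=0&0=0 G1=NOT G1=NOT 1=0 G2=G1|G3=1|1=1 G3=G2=0 -> 0010
Step 4: G0=G2&G0=1&0=0 G1=NOT G1=NOT 0=1 G2=G1|G3=0|0=0 G3=G2=1 -> 0101
Step 5: G0=G2&G0=0&0=0 G1=NOT G1=NOT 1=0 G2=G1|G3=1|1=1 G3=G2=0 -> 0010

0010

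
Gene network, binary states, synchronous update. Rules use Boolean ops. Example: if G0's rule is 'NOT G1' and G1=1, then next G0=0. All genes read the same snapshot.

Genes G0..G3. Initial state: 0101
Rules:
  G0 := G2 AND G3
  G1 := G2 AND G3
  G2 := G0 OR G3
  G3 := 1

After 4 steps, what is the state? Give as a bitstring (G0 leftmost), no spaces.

Step 1: G0=G2&G3=0&1=0 G1=G2&G3=0&1=0 G2=G0|G3=0|1=1 G3=1(const) -> 0011
Step 2: G0=G2&G3=1&1=1 G1=G2&G3=1&1=1 G2=G0|G3=0|1=1 G3=1(const) -> 1111
Step 3: G0=G2&G3=1&1=1 G1=G2&G3=1&1=1 G2=G0|G3=1|1=1 G3=1(const) -> 1111
Step 4: G0=G2&G3=1&1=1 G1=G2&G3=1&1=1 G2=G0|G3=1|1=1 G3=1(const) -> 1111

1111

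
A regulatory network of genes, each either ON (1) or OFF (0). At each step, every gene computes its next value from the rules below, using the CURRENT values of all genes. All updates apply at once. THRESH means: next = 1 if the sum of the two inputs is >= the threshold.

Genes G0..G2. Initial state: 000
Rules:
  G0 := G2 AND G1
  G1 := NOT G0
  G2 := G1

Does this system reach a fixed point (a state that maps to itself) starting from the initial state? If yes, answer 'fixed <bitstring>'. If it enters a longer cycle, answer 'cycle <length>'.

Step 0: 000
Step 1: G0=G2&G1=0&0=0 G1=NOT G0=NOT 0=1 G2=G1=0 -> 010
Step 2: G0=G2&G1=0&1=0 G1=NOT G0=NOT 0=1 G2=G1=1 -> 011
Step 3: G0=G2&G1=1&1=1 G1=NOT G0=NOT 0=1 G2=G1=1 -> 111
Step 4: G0=G2&G1=1&1=1 G1=NOT G0=NOT 1=0 G2=G1=1 -> 101
Step 5: G0=G2&G1=1&0=0 G1=NOT G0=NOT 1=0 G2=G1=0 -> 000
Cycle of length 5 starting at step 0 -> no fixed point

Answer: cycle 5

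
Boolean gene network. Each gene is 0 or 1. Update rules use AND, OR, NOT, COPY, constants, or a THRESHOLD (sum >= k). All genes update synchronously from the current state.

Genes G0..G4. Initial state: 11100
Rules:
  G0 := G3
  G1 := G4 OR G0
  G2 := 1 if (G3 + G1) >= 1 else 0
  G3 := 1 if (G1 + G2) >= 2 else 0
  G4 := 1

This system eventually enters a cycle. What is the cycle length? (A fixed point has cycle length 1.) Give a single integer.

Step 0: 11100
Step 1: G0=G3=0 G1=G4|G0=0|1=1 G2=(0+1>=1)=1 G3=(1+1>=2)=1 G4=1(const) -> 01111
Step 2: G0=G3=1 G1=G4|G0=1|0=1 G2=(1+1>=1)=1 G3=(1+1>=2)=1 G4=1(const) -> 11111
Step 3: G0=G3=1 G1=G4|G0=1|1=1 G2=(1+1>=1)=1 G3=(1+1>=2)=1 G4=1(const) -> 11111
State from step 3 equals state from step 2 -> cycle length 1

Answer: 1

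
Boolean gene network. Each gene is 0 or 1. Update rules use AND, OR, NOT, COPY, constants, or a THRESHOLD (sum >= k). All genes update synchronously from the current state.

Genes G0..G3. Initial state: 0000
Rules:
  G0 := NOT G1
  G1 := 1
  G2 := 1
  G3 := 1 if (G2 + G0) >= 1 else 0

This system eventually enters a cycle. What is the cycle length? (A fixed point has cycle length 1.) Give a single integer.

Answer: 1

Derivation:
Step 0: 0000
Step 1: G0=NOT G1=NOT 0=1 G1=1(const) G2=1(const) G3=(0+0>=1)=0 -> 1110
Step 2: G0=NOT G1=NOT 1=0 G1=1(const) G2=1(const) G3=(1+1>=1)=1 -> 0111
Step 3: G0=NOT G1=NOT 1=0 G1=1(const) G2=1(const) G3=(1+0>=1)=1 -> 0111
State from step 3 equals state from step 2 -> cycle length 1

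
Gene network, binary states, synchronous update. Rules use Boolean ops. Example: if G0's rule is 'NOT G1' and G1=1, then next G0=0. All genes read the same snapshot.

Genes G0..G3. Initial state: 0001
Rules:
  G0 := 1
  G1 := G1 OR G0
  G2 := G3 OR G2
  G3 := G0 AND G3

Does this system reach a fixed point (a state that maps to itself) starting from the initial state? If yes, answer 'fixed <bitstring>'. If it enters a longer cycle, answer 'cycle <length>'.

Answer: fixed 1110

Derivation:
Step 0: 0001
Step 1: G0=1(const) G1=G1|G0=0|0=0 G2=G3|G2=1|0=1 G3=G0&G3=0&1=0 -> 1010
Step 2: G0=1(const) G1=G1|G0=0|1=1 G2=G3|G2=0|1=1 G3=G0&G3=1&0=0 -> 1110
Step 3: G0=1(const) G1=G1|G0=1|1=1 G2=G3|G2=0|1=1 G3=G0&G3=1&0=0 -> 1110
Fixed point reached at step 2: 1110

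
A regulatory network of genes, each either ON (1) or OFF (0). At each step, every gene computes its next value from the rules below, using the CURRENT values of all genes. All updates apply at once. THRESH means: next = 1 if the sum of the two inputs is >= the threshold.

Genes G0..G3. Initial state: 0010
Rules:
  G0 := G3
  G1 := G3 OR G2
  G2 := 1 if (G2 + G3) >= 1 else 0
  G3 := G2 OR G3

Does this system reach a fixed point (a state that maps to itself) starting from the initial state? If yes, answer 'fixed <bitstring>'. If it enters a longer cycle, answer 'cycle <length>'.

Step 0: 0010
Step 1: G0=G3=0 G1=G3|G2=0|1=1 G2=(1+0>=1)=1 G3=G2|G3=1|0=1 -> 0111
Step 2: G0=G3=1 G1=G3|G2=1|1=1 G2=(1+1>=1)=1 G3=G2|G3=1|1=1 -> 1111
Step 3: G0=G3=1 G1=G3|G2=1|1=1 G2=(1+1>=1)=1 G3=G2|G3=1|1=1 -> 1111
Fixed point reached at step 2: 1111

Answer: fixed 1111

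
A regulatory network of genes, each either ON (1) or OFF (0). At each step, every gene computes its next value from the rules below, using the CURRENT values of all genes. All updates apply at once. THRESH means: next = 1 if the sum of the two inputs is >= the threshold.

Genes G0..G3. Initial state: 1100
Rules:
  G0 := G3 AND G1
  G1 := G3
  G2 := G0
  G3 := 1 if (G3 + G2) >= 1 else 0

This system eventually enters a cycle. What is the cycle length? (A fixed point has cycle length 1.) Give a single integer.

Answer: 1

Derivation:
Step 0: 1100
Step 1: G0=G3&G1=0&1=0 G1=G3=0 G2=G0=1 G3=(0+0>=1)=0 -> 0010
Step 2: G0=G3&G1=0&0=0 G1=G3=0 G2=G0=0 G3=(0+1>=1)=1 -> 0001
Step 3: G0=G3&G1=1&0=0 G1=G3=1 G2=G0=0 G3=(1+0>=1)=1 -> 0101
Step 4: G0=G3&G1=1&1=1 G1=G3=1 G2=G0=0 G3=(1+0>=1)=1 -> 1101
Step 5: G0=G3&G1=1&1=1 G1=G3=1 G2=G0=1 G3=(1+0>=1)=1 -> 1111
Step 6: G0=G3&G1=1&1=1 G1=G3=1 G2=G0=1 G3=(1+1>=1)=1 -> 1111
State from step 6 equals state from step 5 -> cycle length 1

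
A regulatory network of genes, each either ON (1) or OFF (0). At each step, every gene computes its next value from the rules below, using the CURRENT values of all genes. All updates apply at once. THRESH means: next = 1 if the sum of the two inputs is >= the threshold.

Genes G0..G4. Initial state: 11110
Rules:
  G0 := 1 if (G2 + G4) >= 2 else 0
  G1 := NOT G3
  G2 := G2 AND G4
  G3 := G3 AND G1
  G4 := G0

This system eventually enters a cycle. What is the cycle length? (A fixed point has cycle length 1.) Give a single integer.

Answer: 1

Derivation:
Step 0: 11110
Step 1: G0=(1+0>=2)=0 G1=NOT G3=NOT 1=0 G2=G2&G4=1&0=0 G3=G3&G1=1&1=1 G4=G0=1 -> 00011
Step 2: G0=(0+1>=2)=0 G1=NOT G3=NOT 1=0 G2=G2&G4=0&1=0 G3=G3&G1=1&0=0 G4=G0=0 -> 00000
Step 3: G0=(0+0>=2)=0 G1=NOT G3=NOT 0=1 G2=G2&G4=0&0=0 G3=G3&G1=0&0=0 G4=G0=0 -> 01000
Step 4: G0=(0+0>=2)=0 G1=NOT G3=NOT 0=1 G2=G2&G4=0&0=0 G3=G3&G1=0&1=0 G4=G0=0 -> 01000
State from step 4 equals state from step 3 -> cycle length 1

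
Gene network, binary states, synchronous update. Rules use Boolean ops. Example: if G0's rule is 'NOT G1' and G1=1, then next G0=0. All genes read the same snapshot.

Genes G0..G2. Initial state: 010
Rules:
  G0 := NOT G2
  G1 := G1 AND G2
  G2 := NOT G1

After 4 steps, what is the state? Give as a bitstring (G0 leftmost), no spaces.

Step 1: G0=NOT G2=NOT 0=1 G1=G1&G2=1&0=0 G2=NOT G1=NOT 1=0 -> 100
Step 2: G0=NOT G2=NOT 0=1 G1=G1&G2=0&0=0 G2=NOT G1=NOT 0=1 -> 101
Step 3: G0=NOT G2=NOT 1=0 G1=G1&G2=0&1=0 G2=NOT G1=NOT 0=1 -> 001
Step 4: G0=NOT G2=NOT 1=0 G1=G1&G2=0&1=0 G2=NOT G1=NOT 0=1 -> 001

001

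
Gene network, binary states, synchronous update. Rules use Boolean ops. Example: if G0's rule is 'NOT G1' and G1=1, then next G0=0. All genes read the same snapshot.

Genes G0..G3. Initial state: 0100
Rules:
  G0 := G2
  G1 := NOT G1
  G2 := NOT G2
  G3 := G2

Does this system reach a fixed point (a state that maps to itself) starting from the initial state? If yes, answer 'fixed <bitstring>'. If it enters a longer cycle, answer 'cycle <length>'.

Answer: cycle 2

Derivation:
Step 0: 0100
Step 1: G0=G2=0 G1=NOT G1=NOT 1=0 G2=NOT G2=NOT 0=1 G3=G2=0 -> 0010
Step 2: G0=G2=1 G1=NOT G1=NOT 0=1 G2=NOT G2=NOT 1=0 G3=G2=1 -> 1101
Step 3: G0=G2=0 G1=NOT G1=NOT 1=0 G2=NOT G2=NOT 0=1 G3=G2=0 -> 0010
Cycle of length 2 starting at step 1 -> no fixed point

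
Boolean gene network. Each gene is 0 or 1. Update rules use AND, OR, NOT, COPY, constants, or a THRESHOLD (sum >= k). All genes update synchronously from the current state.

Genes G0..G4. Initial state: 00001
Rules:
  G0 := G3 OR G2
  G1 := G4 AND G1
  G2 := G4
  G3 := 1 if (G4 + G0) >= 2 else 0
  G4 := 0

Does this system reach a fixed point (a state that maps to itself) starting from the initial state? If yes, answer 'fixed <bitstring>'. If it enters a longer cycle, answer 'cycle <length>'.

Answer: fixed 00000

Derivation:
Step 0: 00001
Step 1: G0=G3|G2=0|0=0 G1=G4&G1=1&0=0 G2=G4=1 G3=(1+0>=2)=0 G4=0(const) -> 00100
Step 2: G0=G3|G2=0|1=1 G1=G4&G1=0&0=0 G2=G4=0 G3=(0+0>=2)=0 G4=0(const) -> 10000
Step 3: G0=G3|G2=0|0=0 G1=G4&G1=0&0=0 G2=G4=0 G3=(0+1>=2)=0 G4=0(const) -> 00000
Step 4: G0=G3|G2=0|0=0 G1=G4&G1=0&0=0 G2=G4=0 G3=(0+0>=2)=0 G4=0(const) -> 00000
Fixed point reached at step 3: 00000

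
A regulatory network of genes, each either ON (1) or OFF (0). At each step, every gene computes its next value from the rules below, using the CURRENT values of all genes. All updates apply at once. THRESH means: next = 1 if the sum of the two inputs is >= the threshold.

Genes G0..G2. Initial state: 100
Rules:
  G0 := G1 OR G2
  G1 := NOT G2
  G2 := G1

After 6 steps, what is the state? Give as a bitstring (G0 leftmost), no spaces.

Step 1: G0=G1|G2=0|0=0 G1=NOT G2=NOT 0=1 G2=G1=0 -> 010
Step 2: G0=G1|G2=1|0=1 G1=NOT G2=NOT 0=1 G2=G1=1 -> 111
Step 3: G0=G1|G2=1|1=1 G1=NOT G2=NOT 1=0 G2=G1=1 -> 101
Step 4: G0=G1|G2=0|1=1 G1=NOT G2=NOT 1=0 G2=G1=0 -> 100
Step 5: G0=G1|G2=0|0=0 G1=NOT G2=NOT 0=1 G2=G1=0 -> 010
Step 6: G0=G1|G2=1|0=1 G1=NOT G2=NOT 0=1 G2=G1=1 -> 111

111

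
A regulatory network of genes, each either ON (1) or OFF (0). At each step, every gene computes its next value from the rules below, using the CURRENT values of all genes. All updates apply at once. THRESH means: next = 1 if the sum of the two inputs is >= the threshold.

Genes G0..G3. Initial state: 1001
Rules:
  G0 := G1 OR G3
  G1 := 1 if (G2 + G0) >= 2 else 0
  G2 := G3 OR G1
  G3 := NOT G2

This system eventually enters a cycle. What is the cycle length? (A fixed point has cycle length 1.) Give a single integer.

Step 0: 1001
Step 1: G0=G1|G3=0|1=1 G1=(0+1>=2)=0 G2=G3|G1=1|0=1 G3=NOT G2=NOT 0=1 -> 1011
Step 2: G0=G1|G3=0|1=1 G1=(1+1>=2)=1 G2=G3|G1=1|0=1 G3=NOT G2=NOT 1=0 -> 1110
Step 3: G0=G1|G3=1|0=1 G1=(1+1>=2)=1 G2=G3|G1=0|1=1 G3=NOT G2=NOT 1=0 -> 1110
State from step 3 equals state from step 2 -> cycle length 1

Answer: 1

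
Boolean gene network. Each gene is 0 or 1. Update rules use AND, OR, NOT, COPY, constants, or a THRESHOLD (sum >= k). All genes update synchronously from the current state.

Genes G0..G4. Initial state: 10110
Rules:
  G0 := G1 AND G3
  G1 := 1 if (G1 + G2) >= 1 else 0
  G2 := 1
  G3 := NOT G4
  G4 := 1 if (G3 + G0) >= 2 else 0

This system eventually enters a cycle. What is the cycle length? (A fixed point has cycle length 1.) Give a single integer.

Step 0: 10110
Step 1: G0=G1&G3=0&1=0 G1=(0+1>=1)=1 G2=1(const) G3=NOT G4=NOT 0=1 G4=(1+1>=2)=1 -> 01111
Step 2: G0=G1&G3=1&1=1 G1=(1+1>=1)=1 G2=1(const) G3=NOT G4=NOT 1=0 G4=(1+0>=2)=0 -> 11100
Step 3: G0=G1&G3=1&0=0 G1=(1+1>=1)=1 G2=1(const) G3=NOT G4=NOT 0=1 G4=(0+1>=2)=0 -> 01110
Step 4: G0=G1&G3=1&1=1 G1=(1+1>=1)=1 G2=1(const) G3=NOT G4=NOT 0=1 G4=(1+0>=2)=0 -> 11110
Step 5: G0=G1&G3=1&1=1 G1=(1+1>=1)=1 G2=1(const) G3=NOT G4=NOT 0=1 G4=(1+1>=2)=1 -> 11111
Step 6: G0=G1&G3=1&1=1 G1=(1+1>=1)=1 G2=1(const) G3=NOT G4=NOT 1=0 G4=(1+1>=2)=1 -> 11101
Step 7: G0=G1&G3=1&0=0 G1=(1+1>=1)=1 G2=1(const) G3=NOT G4=NOT 1=0 G4=(0+1>=2)=0 -> 01100
Step 8: G0=G1&G3=1&0=0 G1=(1+1>=1)=1 G2=1(const) G3=NOT G4=NOT 0=1 G4=(0+0>=2)=0 -> 01110
State from step 8 equals state from step 3 -> cycle length 5

Answer: 5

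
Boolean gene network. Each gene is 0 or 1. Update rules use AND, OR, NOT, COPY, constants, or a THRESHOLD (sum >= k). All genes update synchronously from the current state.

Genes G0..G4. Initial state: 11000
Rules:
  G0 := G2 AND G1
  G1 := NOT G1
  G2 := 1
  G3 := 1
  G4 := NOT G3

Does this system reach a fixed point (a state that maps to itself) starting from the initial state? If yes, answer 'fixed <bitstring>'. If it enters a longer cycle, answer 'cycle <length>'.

Step 0: 11000
Step 1: G0=G2&G1=0&1=0 G1=NOT G1=NOT 1=0 G2=1(const) G3=1(const) G4=NOT G3=NOT 0=1 -> 00111
Step 2: G0=G2&G1=1&0=0 G1=NOT G1=NOT 0=1 G2=1(const) G3=1(const) G4=NOT G3=NOT 1=0 -> 01110
Step 3: G0=G2&G1=1&1=1 G1=NOT G1=NOT 1=0 G2=1(const) G3=1(const) G4=NOT G3=NOT 1=0 -> 10110
Step 4: G0=G2&G1=1&0=0 G1=NOT G1=NOT 0=1 G2=1(const) G3=1(const) G4=NOT G3=NOT 1=0 -> 01110
Cycle of length 2 starting at step 2 -> no fixed point

Answer: cycle 2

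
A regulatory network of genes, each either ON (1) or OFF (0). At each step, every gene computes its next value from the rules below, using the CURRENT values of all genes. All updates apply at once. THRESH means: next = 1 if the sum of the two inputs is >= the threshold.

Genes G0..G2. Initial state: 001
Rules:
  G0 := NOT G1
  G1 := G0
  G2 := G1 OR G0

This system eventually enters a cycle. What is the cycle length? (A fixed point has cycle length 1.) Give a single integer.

Step 0: 001
Step 1: G0=NOT G1=NOT 0=1 G1=G0=0 G2=G1|G0=0|0=0 -> 100
Step 2: G0=NOT G1=NOT 0=1 G1=G0=1 G2=G1|G0=0|1=1 -> 111
Step 3: G0=NOT G1=NOT 1=0 G1=G0=1 G2=G1|G0=1|1=1 -> 011
Step 4: G0=NOT G1=NOT 1=0 G1=G0=0 G2=G1|G0=1|0=1 -> 001
State from step 4 equals state from step 0 -> cycle length 4

Answer: 4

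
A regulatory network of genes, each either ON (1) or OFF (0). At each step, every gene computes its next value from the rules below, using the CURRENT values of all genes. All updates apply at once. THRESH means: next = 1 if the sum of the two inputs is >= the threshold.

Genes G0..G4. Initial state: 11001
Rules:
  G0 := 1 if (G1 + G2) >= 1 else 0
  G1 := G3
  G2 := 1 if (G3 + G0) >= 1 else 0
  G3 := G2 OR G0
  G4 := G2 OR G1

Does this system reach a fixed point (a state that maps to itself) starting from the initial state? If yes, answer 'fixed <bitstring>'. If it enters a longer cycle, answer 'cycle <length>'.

Step 0: 11001
Step 1: G0=(1+0>=1)=1 G1=G3=0 G2=(0+1>=1)=1 G3=G2|G0=0|1=1 G4=G2|G1=0|1=1 -> 10111
Step 2: G0=(0+1>=1)=1 G1=G3=1 G2=(1+1>=1)=1 G3=G2|G0=1|1=1 G4=G2|G1=1|0=1 -> 11111
Step 3: G0=(1+1>=1)=1 G1=G3=1 G2=(1+1>=1)=1 G3=G2|G0=1|1=1 G4=G2|G1=1|1=1 -> 11111
Fixed point reached at step 2: 11111

Answer: fixed 11111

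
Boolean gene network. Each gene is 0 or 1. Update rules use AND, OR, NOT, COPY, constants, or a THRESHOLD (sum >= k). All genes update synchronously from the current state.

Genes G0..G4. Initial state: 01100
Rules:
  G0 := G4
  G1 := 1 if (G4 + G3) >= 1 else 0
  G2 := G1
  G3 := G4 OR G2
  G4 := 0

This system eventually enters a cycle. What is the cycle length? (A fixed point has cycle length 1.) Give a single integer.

Answer: 3

Derivation:
Step 0: 01100
Step 1: G0=G4=0 G1=(0+0>=1)=0 G2=G1=1 G3=G4|G2=0|1=1 G4=0(const) -> 00110
Step 2: G0=G4=0 G1=(0+1>=1)=1 G2=G1=0 G3=G4|G2=0|1=1 G4=0(const) -> 01010
Step 3: G0=G4=0 G1=(0+1>=1)=1 G2=G1=1 G3=G4|G2=0|0=0 G4=0(const) -> 01100
State from step 3 equals state from step 0 -> cycle length 3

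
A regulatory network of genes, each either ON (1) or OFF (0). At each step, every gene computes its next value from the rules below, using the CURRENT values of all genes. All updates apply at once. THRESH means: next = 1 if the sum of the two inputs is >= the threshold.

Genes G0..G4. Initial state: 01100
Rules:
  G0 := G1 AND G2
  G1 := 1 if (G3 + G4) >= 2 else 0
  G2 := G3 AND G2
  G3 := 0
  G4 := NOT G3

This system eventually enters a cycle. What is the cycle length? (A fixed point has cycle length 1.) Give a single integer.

Step 0: 01100
Step 1: G0=G1&G2=1&1=1 G1=(0+0>=2)=0 G2=G3&G2=0&1=0 G3=0(const) G4=NOT G3=NOT 0=1 -> 10001
Step 2: G0=G1&G2=0&0=0 G1=(0+1>=2)=0 G2=G3&G2=0&0=0 G3=0(const) G4=NOT G3=NOT 0=1 -> 00001
Step 3: G0=G1&G2=0&0=0 G1=(0+1>=2)=0 G2=G3&G2=0&0=0 G3=0(const) G4=NOT G3=NOT 0=1 -> 00001
State from step 3 equals state from step 2 -> cycle length 1

Answer: 1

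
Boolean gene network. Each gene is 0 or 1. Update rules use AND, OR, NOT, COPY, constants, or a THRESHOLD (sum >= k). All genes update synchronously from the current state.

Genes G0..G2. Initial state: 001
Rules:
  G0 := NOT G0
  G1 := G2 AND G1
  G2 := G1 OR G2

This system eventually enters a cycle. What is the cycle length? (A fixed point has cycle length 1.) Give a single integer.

Answer: 2

Derivation:
Step 0: 001
Step 1: G0=NOT G0=NOT 0=1 G1=G2&G1=1&0=0 G2=G1|G2=0|1=1 -> 101
Step 2: G0=NOT G0=NOT 1=0 G1=G2&G1=1&0=0 G2=G1|G2=0|1=1 -> 001
State from step 2 equals state from step 0 -> cycle length 2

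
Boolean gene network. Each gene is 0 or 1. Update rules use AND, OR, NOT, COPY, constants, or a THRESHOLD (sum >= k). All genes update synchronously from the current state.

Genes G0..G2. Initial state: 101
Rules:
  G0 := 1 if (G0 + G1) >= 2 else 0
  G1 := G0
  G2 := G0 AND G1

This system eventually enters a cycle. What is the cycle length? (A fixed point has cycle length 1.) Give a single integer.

Answer: 1

Derivation:
Step 0: 101
Step 1: G0=(1+0>=2)=0 G1=G0=1 G2=G0&G1=1&0=0 -> 010
Step 2: G0=(0+1>=2)=0 G1=G0=0 G2=G0&G1=0&1=0 -> 000
Step 3: G0=(0+0>=2)=0 G1=G0=0 G2=G0&G1=0&0=0 -> 000
State from step 3 equals state from step 2 -> cycle length 1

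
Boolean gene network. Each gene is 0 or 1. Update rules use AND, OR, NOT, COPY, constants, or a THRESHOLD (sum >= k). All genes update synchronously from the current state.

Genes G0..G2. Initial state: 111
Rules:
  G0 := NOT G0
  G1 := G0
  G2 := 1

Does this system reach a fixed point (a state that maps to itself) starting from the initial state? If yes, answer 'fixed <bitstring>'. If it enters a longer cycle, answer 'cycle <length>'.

Answer: cycle 2

Derivation:
Step 0: 111
Step 1: G0=NOT G0=NOT 1=0 G1=G0=1 G2=1(const) -> 011
Step 2: G0=NOT G0=NOT 0=1 G1=G0=0 G2=1(const) -> 101
Step 3: G0=NOT G0=NOT 1=0 G1=G0=1 G2=1(const) -> 011
Cycle of length 2 starting at step 1 -> no fixed point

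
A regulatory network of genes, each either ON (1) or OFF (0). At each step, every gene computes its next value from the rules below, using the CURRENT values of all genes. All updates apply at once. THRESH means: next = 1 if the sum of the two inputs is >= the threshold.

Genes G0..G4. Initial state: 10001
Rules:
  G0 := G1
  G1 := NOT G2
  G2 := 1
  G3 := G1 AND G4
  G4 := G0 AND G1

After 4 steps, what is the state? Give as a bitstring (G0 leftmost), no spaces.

Step 1: G0=G1=0 G1=NOT G2=NOT 0=1 G2=1(const) G3=G1&G4=0&1=0 G4=G0&G1=1&0=0 -> 01100
Step 2: G0=G1=1 G1=NOT G2=NOT 1=0 G2=1(const) G3=G1&G4=1&0=0 G4=G0&G1=0&1=0 -> 10100
Step 3: G0=G1=0 G1=NOT G2=NOT 1=0 G2=1(const) G3=G1&G4=0&0=0 G4=G0&G1=1&0=0 -> 00100
Step 4: G0=G1=0 G1=NOT G2=NOT 1=0 G2=1(const) G3=G1&G4=0&0=0 G4=G0&G1=0&0=0 -> 00100

00100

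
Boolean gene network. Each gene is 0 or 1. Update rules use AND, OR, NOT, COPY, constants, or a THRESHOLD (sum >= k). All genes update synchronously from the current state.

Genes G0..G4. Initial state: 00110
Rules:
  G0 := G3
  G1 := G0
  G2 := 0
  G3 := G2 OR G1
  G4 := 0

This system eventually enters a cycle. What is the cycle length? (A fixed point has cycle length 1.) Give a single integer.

Step 0: 00110
Step 1: G0=G3=1 G1=G0=0 G2=0(const) G3=G2|G1=1|0=1 G4=0(const) -> 10010
Step 2: G0=G3=1 G1=G0=1 G2=0(const) G3=G2|G1=0|0=0 G4=0(const) -> 11000
Step 3: G0=G3=0 G1=G0=1 G2=0(const) G3=G2|G1=0|1=1 G4=0(const) -> 01010
Step 4: G0=G3=1 G1=G0=0 G2=0(const) G3=G2|G1=0|1=1 G4=0(const) -> 10010
State from step 4 equals state from step 1 -> cycle length 3

Answer: 3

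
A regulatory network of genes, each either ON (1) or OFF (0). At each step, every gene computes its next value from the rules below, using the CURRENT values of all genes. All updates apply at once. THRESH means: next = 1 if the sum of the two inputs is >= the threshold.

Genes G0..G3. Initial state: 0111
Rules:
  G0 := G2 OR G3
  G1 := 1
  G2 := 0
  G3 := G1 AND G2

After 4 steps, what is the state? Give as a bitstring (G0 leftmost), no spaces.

Step 1: G0=G2|G3=1|1=1 G1=1(const) G2=0(const) G3=G1&G2=1&1=1 -> 1101
Step 2: G0=G2|G3=0|1=1 G1=1(const) G2=0(const) G3=G1&G2=1&0=0 -> 1100
Step 3: G0=G2|G3=0|0=0 G1=1(const) G2=0(const) G3=G1&G2=1&0=0 -> 0100
Step 4: G0=G2|G3=0|0=0 G1=1(const) G2=0(const) G3=G1&G2=1&0=0 -> 0100

0100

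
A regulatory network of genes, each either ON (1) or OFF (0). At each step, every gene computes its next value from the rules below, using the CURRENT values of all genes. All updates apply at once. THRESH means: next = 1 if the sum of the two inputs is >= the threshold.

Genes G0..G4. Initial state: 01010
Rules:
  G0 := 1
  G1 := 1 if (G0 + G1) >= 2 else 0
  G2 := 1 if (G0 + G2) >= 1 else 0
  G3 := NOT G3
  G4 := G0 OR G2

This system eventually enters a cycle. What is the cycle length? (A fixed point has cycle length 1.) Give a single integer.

Step 0: 01010
Step 1: G0=1(const) G1=(0+1>=2)=0 G2=(0+0>=1)=0 G3=NOT G3=NOT 1=0 G4=G0|G2=0|0=0 -> 10000
Step 2: G0=1(const) G1=(1+0>=2)=0 G2=(1+0>=1)=1 G3=NOT G3=NOT 0=1 G4=G0|G2=1|0=1 -> 10111
Step 3: G0=1(const) G1=(1+0>=2)=0 G2=(1+1>=1)=1 G3=NOT G3=NOT 1=0 G4=G0|G2=1|1=1 -> 10101
Step 4: G0=1(const) G1=(1+0>=2)=0 G2=(1+1>=1)=1 G3=NOT G3=NOT 0=1 G4=G0|G2=1|1=1 -> 10111
State from step 4 equals state from step 2 -> cycle length 2

Answer: 2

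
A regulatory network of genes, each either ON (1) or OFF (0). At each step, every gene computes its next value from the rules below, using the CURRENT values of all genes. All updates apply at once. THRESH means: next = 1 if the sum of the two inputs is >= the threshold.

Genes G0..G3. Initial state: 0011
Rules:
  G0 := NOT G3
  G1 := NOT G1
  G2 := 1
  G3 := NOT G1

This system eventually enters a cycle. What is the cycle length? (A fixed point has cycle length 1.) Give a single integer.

Answer: 2

Derivation:
Step 0: 0011
Step 1: G0=NOT G3=NOT 1=0 G1=NOT G1=NOT 0=1 G2=1(const) G3=NOT G1=NOT 0=1 -> 0111
Step 2: G0=NOT G3=NOT 1=0 G1=NOT G1=NOT 1=0 G2=1(const) G3=NOT G1=NOT 1=0 -> 0010
Step 3: G0=NOT G3=NOT 0=1 G1=NOT G1=NOT 0=1 G2=1(const) G3=NOT G1=NOT 0=1 -> 1111
Step 4: G0=NOT G3=NOT 1=0 G1=NOT G1=NOT 1=0 G2=1(const) G3=NOT G1=NOT 1=0 -> 0010
State from step 4 equals state from step 2 -> cycle length 2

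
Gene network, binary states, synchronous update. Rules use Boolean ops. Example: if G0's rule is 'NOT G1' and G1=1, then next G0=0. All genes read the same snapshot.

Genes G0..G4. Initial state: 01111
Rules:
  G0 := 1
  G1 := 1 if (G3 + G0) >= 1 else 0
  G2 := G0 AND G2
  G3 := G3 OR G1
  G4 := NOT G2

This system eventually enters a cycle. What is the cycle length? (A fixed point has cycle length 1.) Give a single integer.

Step 0: 01111
Step 1: G0=1(const) G1=(1+0>=1)=1 G2=G0&G2=0&1=0 G3=G3|G1=1|1=1 G4=NOT G2=NOT 1=0 -> 11010
Step 2: G0=1(const) G1=(1+1>=1)=1 G2=G0&G2=1&0=0 G3=G3|G1=1|1=1 G4=NOT G2=NOT 0=1 -> 11011
Step 3: G0=1(const) G1=(1+1>=1)=1 G2=G0&G2=1&0=0 G3=G3|G1=1|1=1 G4=NOT G2=NOT 0=1 -> 11011
State from step 3 equals state from step 2 -> cycle length 1

Answer: 1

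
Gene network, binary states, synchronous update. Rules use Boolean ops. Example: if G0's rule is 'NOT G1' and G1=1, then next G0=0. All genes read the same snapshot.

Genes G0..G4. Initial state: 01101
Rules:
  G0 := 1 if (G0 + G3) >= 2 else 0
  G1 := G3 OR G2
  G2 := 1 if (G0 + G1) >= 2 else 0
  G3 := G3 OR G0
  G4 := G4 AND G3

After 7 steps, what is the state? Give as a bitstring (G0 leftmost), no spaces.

Step 1: G0=(0+0>=2)=0 G1=G3|G2=0|1=1 G2=(0+1>=2)=0 G3=G3|G0=0|0=0 G4=G4&G3=1&0=0 -> 01000
Step 2: G0=(0+0>=2)=0 G1=G3|G2=0|0=0 G2=(0+1>=2)=0 G3=G3|G0=0|0=0 G4=G4&G3=0&0=0 -> 00000
Step 3: G0=(0+0>=2)=0 G1=G3|G2=0|0=0 G2=(0+0>=2)=0 G3=G3|G0=0|0=0 G4=G4&G3=0&0=0 -> 00000
Step 4: G0=(0+0>=2)=0 G1=G3|G2=0|0=0 G2=(0+0>=2)=0 G3=G3|G0=0|0=0 G4=G4&G3=0&0=0 -> 00000
Step 5: G0=(0+0>=2)=0 G1=G3|G2=0|0=0 G2=(0+0>=2)=0 G3=G3|G0=0|0=0 G4=G4&G3=0&0=0 -> 00000
Step 6: G0=(0+0>=2)=0 G1=G3|G2=0|0=0 G2=(0+0>=2)=0 G3=G3|G0=0|0=0 G4=G4&G3=0&0=0 -> 00000
Step 7: G0=(0+0>=2)=0 G1=G3|G2=0|0=0 G2=(0+0>=2)=0 G3=G3|G0=0|0=0 G4=G4&G3=0&0=0 -> 00000

00000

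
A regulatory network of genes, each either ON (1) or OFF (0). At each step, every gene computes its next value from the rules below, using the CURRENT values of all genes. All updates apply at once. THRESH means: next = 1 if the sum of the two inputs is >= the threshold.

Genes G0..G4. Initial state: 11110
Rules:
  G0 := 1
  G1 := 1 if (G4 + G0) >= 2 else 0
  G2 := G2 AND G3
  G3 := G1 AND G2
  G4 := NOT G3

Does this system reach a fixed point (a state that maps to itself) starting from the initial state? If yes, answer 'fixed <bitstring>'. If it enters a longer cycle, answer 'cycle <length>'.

Answer: fixed 11001

Derivation:
Step 0: 11110
Step 1: G0=1(const) G1=(0+1>=2)=0 G2=G2&G3=1&1=1 G3=G1&G2=1&1=1 G4=NOT G3=NOT 1=0 -> 10110
Step 2: G0=1(const) G1=(0+1>=2)=0 G2=G2&G3=1&1=1 G3=G1&G2=0&1=0 G4=NOT G3=NOT 1=0 -> 10100
Step 3: G0=1(const) G1=(0+1>=2)=0 G2=G2&G3=1&0=0 G3=G1&G2=0&1=0 G4=NOT G3=NOT 0=1 -> 10001
Step 4: G0=1(const) G1=(1+1>=2)=1 G2=G2&G3=0&0=0 G3=G1&G2=0&0=0 G4=NOT G3=NOT 0=1 -> 11001
Step 5: G0=1(const) G1=(1+1>=2)=1 G2=G2&G3=0&0=0 G3=G1&G2=1&0=0 G4=NOT G3=NOT 0=1 -> 11001
Fixed point reached at step 4: 11001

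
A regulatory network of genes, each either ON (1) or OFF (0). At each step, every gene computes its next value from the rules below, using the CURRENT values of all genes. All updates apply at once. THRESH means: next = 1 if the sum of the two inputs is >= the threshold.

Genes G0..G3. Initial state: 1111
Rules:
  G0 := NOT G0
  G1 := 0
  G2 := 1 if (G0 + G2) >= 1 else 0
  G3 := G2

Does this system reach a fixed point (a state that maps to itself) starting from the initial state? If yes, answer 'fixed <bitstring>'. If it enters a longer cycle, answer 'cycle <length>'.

Step 0: 1111
Step 1: G0=NOT G0=NOT 1=0 G1=0(const) G2=(1+1>=1)=1 G3=G2=1 -> 0011
Step 2: G0=NOT G0=NOT 0=1 G1=0(const) G2=(0+1>=1)=1 G3=G2=1 -> 1011
Step 3: G0=NOT G0=NOT 1=0 G1=0(const) G2=(1+1>=1)=1 G3=G2=1 -> 0011
Cycle of length 2 starting at step 1 -> no fixed point

Answer: cycle 2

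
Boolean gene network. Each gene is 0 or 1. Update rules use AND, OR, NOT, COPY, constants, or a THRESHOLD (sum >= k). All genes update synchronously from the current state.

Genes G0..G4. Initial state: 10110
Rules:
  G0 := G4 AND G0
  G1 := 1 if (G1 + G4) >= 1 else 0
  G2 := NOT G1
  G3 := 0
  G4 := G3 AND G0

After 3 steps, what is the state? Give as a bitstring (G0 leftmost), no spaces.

Step 1: G0=G4&G0=0&1=0 G1=(0+0>=1)=0 G2=NOT G1=NOT 0=1 G3=0(const) G4=G3&G0=1&1=1 -> 00101
Step 2: G0=G4&G0=1&0=0 G1=(0+1>=1)=1 G2=NOT G1=NOT 0=1 G3=0(const) G4=G3&G0=0&0=0 -> 01100
Step 3: G0=G4&G0=0&0=0 G1=(1+0>=1)=1 G2=NOT G1=NOT 1=0 G3=0(const) G4=G3&G0=0&0=0 -> 01000

01000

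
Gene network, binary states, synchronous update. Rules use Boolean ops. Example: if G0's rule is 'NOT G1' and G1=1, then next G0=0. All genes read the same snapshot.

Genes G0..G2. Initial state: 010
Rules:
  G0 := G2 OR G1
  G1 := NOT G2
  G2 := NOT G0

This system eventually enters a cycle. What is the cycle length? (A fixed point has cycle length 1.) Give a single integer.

Answer: 3

Derivation:
Step 0: 010
Step 1: G0=G2|G1=0|1=1 G1=NOT G2=NOT 0=1 G2=NOT G0=NOT 0=1 -> 111
Step 2: G0=G2|G1=1|1=1 G1=NOT G2=NOT 1=0 G2=NOT G0=NOT 1=0 -> 100
Step 3: G0=G2|G1=0|0=0 G1=NOT G2=NOT 0=1 G2=NOT G0=NOT 1=0 -> 010
State from step 3 equals state from step 0 -> cycle length 3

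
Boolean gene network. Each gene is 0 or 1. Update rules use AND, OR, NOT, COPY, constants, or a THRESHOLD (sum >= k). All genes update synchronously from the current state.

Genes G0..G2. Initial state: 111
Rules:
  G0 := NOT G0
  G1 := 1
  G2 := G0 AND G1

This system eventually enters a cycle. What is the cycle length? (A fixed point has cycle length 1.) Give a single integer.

Step 0: 111
Step 1: G0=NOT G0=NOT 1=0 G1=1(const) G2=G0&G1=1&1=1 -> 011
Step 2: G0=NOT G0=NOT 0=1 G1=1(const) G2=G0&G1=0&1=0 -> 110
Step 3: G0=NOT G0=NOT 1=0 G1=1(const) G2=G0&G1=1&1=1 -> 011
State from step 3 equals state from step 1 -> cycle length 2

Answer: 2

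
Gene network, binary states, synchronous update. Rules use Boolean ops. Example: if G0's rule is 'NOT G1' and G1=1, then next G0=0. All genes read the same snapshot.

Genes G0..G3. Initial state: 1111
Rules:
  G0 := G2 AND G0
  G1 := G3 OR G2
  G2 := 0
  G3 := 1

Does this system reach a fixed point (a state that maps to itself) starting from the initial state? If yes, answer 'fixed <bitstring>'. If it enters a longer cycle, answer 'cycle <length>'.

Step 0: 1111
Step 1: G0=G2&G0=1&1=1 G1=G3|G2=1|1=1 G2=0(const) G3=1(const) -> 1101
Step 2: G0=G2&G0=0&1=0 G1=G3|G2=1|0=1 G2=0(const) G3=1(const) -> 0101
Step 3: G0=G2&G0=0&0=0 G1=G3|G2=1|0=1 G2=0(const) G3=1(const) -> 0101
Fixed point reached at step 2: 0101

Answer: fixed 0101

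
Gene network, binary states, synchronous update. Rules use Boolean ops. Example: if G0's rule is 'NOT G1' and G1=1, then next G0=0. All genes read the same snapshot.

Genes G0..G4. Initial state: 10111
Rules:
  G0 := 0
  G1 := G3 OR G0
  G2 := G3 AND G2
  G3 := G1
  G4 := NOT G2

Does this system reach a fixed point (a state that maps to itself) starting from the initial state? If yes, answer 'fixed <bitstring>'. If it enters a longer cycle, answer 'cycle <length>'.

Step 0: 10111
Step 1: G0=0(const) G1=G3|G0=1|1=1 G2=G3&G2=1&1=1 G3=G1=0 G4=NOT G2=NOT 1=0 -> 01100
Step 2: G0=0(const) G1=G3|G0=0|0=0 G2=G3&G2=0&1=0 G3=G1=1 G4=NOT G2=NOT 1=0 -> 00010
Step 3: G0=0(const) G1=G3|G0=1|0=1 G2=G3&G2=1&0=0 G3=G1=0 G4=NOT G2=NOT 0=1 -> 01001
Step 4: G0=0(const) G1=G3|G0=0|0=0 G2=G3&G2=0&0=0 G3=G1=1 G4=NOT G2=NOT 0=1 -> 00011
Step 5: G0=0(const) G1=G3|G0=1|0=1 G2=G3&G2=1&0=0 G3=G1=0 G4=NOT G2=NOT 0=1 -> 01001
Cycle of length 2 starting at step 3 -> no fixed point

Answer: cycle 2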